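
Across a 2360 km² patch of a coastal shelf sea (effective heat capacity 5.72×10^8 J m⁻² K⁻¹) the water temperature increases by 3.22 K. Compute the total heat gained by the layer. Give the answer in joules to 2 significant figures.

4.3×10^18 J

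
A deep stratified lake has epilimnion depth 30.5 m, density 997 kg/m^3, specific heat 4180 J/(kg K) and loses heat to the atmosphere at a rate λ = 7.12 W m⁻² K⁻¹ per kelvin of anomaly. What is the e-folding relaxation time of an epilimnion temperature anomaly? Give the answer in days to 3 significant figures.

207 days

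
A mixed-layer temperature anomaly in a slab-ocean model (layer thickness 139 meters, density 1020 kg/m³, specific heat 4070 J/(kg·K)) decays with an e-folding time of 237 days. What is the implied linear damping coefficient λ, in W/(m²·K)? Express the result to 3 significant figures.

28.2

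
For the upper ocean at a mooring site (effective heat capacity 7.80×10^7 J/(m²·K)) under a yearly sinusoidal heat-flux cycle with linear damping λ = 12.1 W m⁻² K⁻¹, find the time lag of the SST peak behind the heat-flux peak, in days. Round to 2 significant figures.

Areal heat capacity C = 7.80×10^7 J/(m²·K) (given).
ω = 2π / 3.15×10^7 s = 1.99×10^-7 s⁻¹.
Phase lag φ = arctan(Cω/λ) = arctan(15.5/12.1) = 0.909 rad.
Time lag = φ / ω = 0.909 / 1.99×10^-7 = 4.56×10^6 s = 52.8 days.

53 days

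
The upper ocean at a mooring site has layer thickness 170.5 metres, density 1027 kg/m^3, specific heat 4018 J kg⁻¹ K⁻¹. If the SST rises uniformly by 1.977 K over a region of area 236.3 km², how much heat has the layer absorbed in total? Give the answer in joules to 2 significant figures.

3.3×10^17 J

Areal heat capacity C = ρ c_p D = 1027 × 4018 × 170.5 = 7.04×10^8 J/(m^2 K).
Heat per unit area: q = C ΔT = 7.04×10^8 × 1.977 = 1.39×10^9 J/m².
Total heat: Q = q × A = 1.39×10^9 × (236.3 × 10⁶ m²) = 3.29×10^17 J.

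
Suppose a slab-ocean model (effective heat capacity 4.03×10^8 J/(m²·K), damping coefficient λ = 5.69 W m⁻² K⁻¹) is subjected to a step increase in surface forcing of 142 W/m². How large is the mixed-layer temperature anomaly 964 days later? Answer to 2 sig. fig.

17 K

Areal heat capacity C = 4.03×10^8 J/(m²·K) (given).
τ = C / λ = 4.03×10^8 / 5.69 = 7.08×10^7 s.
Equilibrium anomaly ΔT_eq = F / λ = 142 / 5.69 = 25.0 K.
t = 964 days = 8.33×10^7 s, so t/τ = 1.18.
ΔT(t) = ΔT_eq (1 − e^(−t/τ)) = 25.0 × (1 − e^−1.18) = 17.3 K.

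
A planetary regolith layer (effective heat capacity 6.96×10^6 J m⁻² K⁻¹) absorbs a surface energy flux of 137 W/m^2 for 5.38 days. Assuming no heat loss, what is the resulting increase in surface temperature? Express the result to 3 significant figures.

9.15 K

Areal heat capacity C = 6.96×10^6 J m⁻² K⁻¹ (given).
Net heat input Q = F Δt = 137 × (5.38 days × 86400 s/day) = 6.37×10^7 J/m².
ΔT = Q / C = 6.37×10^7 / 6.96×10^6 = 9.15 K.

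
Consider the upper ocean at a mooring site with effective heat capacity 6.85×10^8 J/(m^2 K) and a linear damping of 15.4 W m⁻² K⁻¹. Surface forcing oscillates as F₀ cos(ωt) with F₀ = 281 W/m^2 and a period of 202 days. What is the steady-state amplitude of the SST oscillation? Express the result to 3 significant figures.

Areal heat capacity C = 6.85×10^8 J/(m^2 K) (given).
Angular frequency ω = 2π / T = 2π / 1.75×10^7 s = 3.60×10^-7 s⁻¹.
√((Cω)² + λ²) = √((247)² + 15.4²) = 247 W/(m²·K).
Amplitude A = F₀ / √((Cω)²+λ²) = 281 / 247 = 1.14 K.

1.14 K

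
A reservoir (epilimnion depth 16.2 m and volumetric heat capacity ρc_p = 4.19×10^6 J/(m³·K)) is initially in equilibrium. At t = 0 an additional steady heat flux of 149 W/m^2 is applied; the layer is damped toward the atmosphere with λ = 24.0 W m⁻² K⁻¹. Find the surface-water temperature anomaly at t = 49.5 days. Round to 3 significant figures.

Areal heat capacity C = ρc_p × D = 4.19×10^6 × 16.2 = 6.79×10^7 J/(m²·K).
τ = C / λ = 6.79×10^7 / 24.0 = 2.83×10^6 s.
Equilibrium anomaly ΔT_eq = F / λ = 149 / 24.0 = 6.21 K.
t = 49.5 days = 4.28×10^6 s, so t/τ = 1.51.
ΔT(t) = ΔT_eq (1 − e^(−t/τ)) = 6.21 × (1 − e^−1.51) = 4.84 K.

4.84 K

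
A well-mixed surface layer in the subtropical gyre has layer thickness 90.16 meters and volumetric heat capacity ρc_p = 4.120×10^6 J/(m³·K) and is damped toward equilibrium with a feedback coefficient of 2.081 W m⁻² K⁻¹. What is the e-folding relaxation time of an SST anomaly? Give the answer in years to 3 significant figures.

Areal heat capacity C = ρc_p × D = 4.120×10^6 × 90.16 = 3.71×10^8 J m⁻² K⁻¹.
Relaxation time τ = C / λ = 3.71×10^8 / 2.081 = 1.79×10^8 s.
In years: 1.79×10^8 s / (3.156×10^7 s/year) = 5.66 years.

5.66 years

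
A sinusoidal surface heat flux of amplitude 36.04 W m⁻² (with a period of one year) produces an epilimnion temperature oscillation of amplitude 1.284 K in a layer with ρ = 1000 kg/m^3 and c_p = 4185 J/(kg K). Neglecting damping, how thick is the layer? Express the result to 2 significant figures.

34 m

ω = 2π / 3.15×10^7 s = 1.99×10^-7 s⁻¹.
Required C = F₀ / (A ω) = 36.04 / (1.284 × 1.99×10^-7) = 1.41×10^8 J/(m²·K).
D = C / (ρ c_p) = 1.41×10^8 / (1000 × 4185) = 33.7 m.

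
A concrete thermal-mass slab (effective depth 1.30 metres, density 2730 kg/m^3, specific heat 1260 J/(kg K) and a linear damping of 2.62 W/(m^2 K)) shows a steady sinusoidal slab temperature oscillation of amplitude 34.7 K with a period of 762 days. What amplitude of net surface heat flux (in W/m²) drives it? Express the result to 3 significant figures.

Areal heat capacity C = ρ c_p D = 2730 × 1260 × 1.30 = 4.47×10^6 J/(m^2 K).
ω = 2π / 6.58×10^7 s = 9.54×10^-8 s⁻¹.
√((Cω)² + λ²) = √((0.427)² + 2.62²) = 2.65 W/(m²·K).
F₀ = A × √((Cω)²+λ²) = 34.7 × 2.65 = 92.1 W/m².

92.1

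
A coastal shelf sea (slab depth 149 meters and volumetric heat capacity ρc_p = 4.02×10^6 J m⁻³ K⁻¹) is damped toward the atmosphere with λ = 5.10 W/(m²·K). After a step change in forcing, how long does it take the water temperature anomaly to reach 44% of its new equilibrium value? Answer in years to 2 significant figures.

Areal heat capacity C = ρc_p × D = 4.02×10^6 × 149 = 5.99×10^8 J/(m^2 K).
τ = C / λ = 5.99×10^8 / 5.10 = 1.17×10^8 s.
Fraction reached: 1 − e^(−t/τ) = 0.44 ⇒ t = −τ ln(1 − 0.44) = τ × 0.580.
t = 6.81×10^7 s = 2.16 years.

2.2 years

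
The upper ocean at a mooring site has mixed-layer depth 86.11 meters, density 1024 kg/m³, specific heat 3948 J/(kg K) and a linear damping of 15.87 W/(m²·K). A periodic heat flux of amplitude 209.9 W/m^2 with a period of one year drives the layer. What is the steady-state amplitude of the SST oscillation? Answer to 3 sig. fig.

2.95 K

Areal heat capacity C = ρ c_p D = 1024 × 3948 × 86.11 = 3.48×10^8 J/(m²·K).
Angular frequency ω = 2π / T = 2π / 3.15×10^7 s = 1.99×10^-7 s⁻¹.
√((Cω)² + λ²) = √((69.4)² + 15.87²) = 71.2 W/(m²·K).
Amplitude A = F₀ / √((Cω)²+λ²) = 209.9 / 71.2 = 2.95 K.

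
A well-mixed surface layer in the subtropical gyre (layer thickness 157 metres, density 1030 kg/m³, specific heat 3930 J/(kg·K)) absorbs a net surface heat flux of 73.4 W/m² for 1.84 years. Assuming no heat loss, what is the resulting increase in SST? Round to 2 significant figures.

Areal heat capacity C = ρ c_p D = 1030 × 3930 × 157 = 6.36×10^8 J/(m²·K).
Net heat input Q = F Δt = 73.4 × (1.84 years × 3.156×10^7 s/year) = 4.26×10^9 J/m².
ΔT = Q / C = 4.26×10^9 / 6.36×10^8 = 6.71 K.

6.7 K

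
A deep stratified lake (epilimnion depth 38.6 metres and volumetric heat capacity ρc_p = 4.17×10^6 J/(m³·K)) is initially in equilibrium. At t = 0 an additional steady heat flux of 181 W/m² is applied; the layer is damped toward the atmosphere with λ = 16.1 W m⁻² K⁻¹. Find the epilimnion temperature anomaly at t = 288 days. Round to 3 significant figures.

Areal heat capacity C = ρc_p × D = 4.17×10^6 × 38.6 = 1.61×10^8 J m⁻² K⁻¹.
τ = C / λ = 1.61×10^8 / 16.1 = 1.00×10^7 s.
Equilibrium anomaly ΔT_eq = F / λ = 181 / 16.1 = 11.2 K.
t = 288 days = 2.49×10^7 s, so t/τ = 2.49.
ΔT(t) = ΔT_eq (1 − e^(−t/τ)) = 11.2 × (1 − e^−2.49) = 10.3 K.

10.3 K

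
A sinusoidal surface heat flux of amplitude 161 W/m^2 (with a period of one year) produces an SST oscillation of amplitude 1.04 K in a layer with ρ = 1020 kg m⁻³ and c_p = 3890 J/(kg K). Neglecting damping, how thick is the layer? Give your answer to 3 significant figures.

196 m

ω = 2π / 3.15×10^7 s = 1.99×10^-7 s⁻¹.
Required C = F₀ / (A ω) = 161 / (1.04 × 1.99×10^-7) = 7.77×10^8 J/(m²·K).
D = C / (ρ c_p) = 7.77×10^8 / (1020 × 3890) = 196 m.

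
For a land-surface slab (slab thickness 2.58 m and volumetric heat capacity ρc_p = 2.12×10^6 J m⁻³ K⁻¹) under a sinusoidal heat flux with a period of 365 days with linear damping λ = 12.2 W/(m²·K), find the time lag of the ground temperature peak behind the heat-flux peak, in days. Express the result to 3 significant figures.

Areal heat capacity C = ρc_p × D = 2.12×10^6 × 2.58 = 5.47×10^6 J/(m²·K).
ω = 2π / 3.15×10^7 s = 1.99×10^-7 s⁻¹.
Phase lag φ = arctan(Cω/λ) = arctan(1.09/12.2) = 0.0891 rad.
Time lag = φ / ω = 0.0891 / 1.99×10^-7 = 4.47×10^5 s = 5.18 days.

5.18 days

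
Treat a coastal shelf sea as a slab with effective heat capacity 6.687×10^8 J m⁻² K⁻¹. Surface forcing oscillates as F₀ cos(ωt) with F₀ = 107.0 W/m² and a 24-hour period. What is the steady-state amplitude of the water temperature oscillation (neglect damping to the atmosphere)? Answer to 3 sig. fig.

Areal heat capacity C = 6.687×10^8 J m⁻² K⁻¹ (given).
Angular frequency ω = 2π / T = 2π / 86400 s = 7.27×10^-5 s⁻¹.
Cω = 6.69×10^8 × 7.27×10^-5 = 48600 W/(m²·K).
Amplitude A = F₀ / (Cω) = 107.0 / 48600 = 0.00220 K.

0.00220 K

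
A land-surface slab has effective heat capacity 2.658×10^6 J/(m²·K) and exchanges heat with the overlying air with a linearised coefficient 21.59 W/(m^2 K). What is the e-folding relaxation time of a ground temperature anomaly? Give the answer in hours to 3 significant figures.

34.2 hours

Areal heat capacity C = 2.658×10^6 J/(m²·K) (given).
Relaxation time τ = C / λ = 2.66×10^6 / 21.59 = 1.23×10^5 s.
In hours: 1.23×10^5 s / (3600 s/hour) = 34.2 hours.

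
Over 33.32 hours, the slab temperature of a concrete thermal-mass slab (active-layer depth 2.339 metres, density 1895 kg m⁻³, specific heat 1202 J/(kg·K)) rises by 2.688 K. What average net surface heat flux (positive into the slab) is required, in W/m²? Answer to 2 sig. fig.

Areal heat capacity C = ρ c_p D = 1895 × 1202 × 2.339 = 5.33×10^6 J/(m²·K).
Required heat per unit area: Q = C ΔT = 5.33×10^6 × 2.688 = 1.43×10^7 J/m².
Flux F = Q / Δt = 1.43×10^7 / 1.20×10^5 s = 119 W/m².

120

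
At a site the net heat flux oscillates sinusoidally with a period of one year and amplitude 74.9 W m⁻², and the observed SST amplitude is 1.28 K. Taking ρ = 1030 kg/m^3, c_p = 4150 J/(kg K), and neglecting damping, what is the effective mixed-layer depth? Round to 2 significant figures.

69 m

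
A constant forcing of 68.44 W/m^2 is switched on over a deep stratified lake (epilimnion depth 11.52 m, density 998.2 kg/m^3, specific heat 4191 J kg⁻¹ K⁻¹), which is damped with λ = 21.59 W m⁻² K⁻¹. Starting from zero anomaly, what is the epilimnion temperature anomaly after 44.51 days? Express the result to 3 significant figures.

2.60 K

Areal heat capacity C = ρ c_p D = 998.2 × 4191 × 11.52 = 4.82×10^7 J/(m²·K).
τ = C / λ = 4.82×10^7 / 21.59 = 2.23×10^6 s.
Equilibrium anomaly ΔT_eq = F / λ = 68.44 / 21.59 = 3.17 K.
t = 44.51 days = 3.85×10^6 s, so t/τ = 1.72.
ΔT(t) = ΔT_eq (1 − e^(−t/τ)) = 3.17 × (1 − e^−1.72) = 2.60 K.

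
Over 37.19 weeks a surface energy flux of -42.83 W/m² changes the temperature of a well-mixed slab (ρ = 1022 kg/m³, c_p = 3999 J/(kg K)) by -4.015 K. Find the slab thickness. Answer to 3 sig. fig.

58.7 m

Heat input Q = F Δt = -42.83 × 2.25×10^7 s = -9.63×10^8 J/m².
Required areal heat capacity C = Q / ΔT = 2.40×10^8 J/(m²·K).
Depth D = C / (ρ c_p) = 2.40×10^8 / (1022 × 3999) = 58.7 m.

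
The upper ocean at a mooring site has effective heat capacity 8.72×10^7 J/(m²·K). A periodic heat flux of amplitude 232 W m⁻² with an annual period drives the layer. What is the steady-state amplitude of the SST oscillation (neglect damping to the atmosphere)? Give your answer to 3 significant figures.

13.4 K

Areal heat capacity C = 8.72×10^7 J/(m²·K) (given).
Angular frequency ω = 2π / T = 2π / 3.15×10^7 s = 1.99×10^-7 s⁻¹.
Cω = 8.72×10^7 × 1.99×10^-7 = 17.4 W/(m²·K).
Amplitude A = F₀ / (Cω) = 232 / 17.4 = 13.4 K.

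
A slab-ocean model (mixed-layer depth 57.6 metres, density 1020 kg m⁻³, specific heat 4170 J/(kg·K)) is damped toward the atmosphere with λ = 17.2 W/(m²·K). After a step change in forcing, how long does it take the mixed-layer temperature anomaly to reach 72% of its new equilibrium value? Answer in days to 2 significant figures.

210 days

Areal heat capacity C = ρ c_p D = 1020 × 4170 × 57.6 = 2.45×10^8 J/(m²·K).
τ = C / λ = 2.45×10^8 / 17.2 = 1.42×10^7 s.
Fraction reached: 1 − e^(−t/τ) = 0.72 ⇒ t = −τ ln(1 − 0.72) = τ × 1.27.
t = 1.81×10^7 s = 210 days.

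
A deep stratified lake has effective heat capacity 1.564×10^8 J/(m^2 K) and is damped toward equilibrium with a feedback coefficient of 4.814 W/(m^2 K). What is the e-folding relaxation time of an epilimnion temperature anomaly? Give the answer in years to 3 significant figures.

1.03 years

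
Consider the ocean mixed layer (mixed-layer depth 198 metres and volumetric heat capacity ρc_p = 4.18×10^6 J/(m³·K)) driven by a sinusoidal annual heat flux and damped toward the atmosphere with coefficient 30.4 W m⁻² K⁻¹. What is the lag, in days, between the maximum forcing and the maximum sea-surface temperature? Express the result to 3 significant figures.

Areal heat capacity C = ρc_p × D = 4.18×10^6 × 198 = 8.28×10^8 J/(m²·K).
ω = 2π / 3.15×10^7 s = 1.99×10^-7 s⁻¹.
Phase lag φ = arctan(Cω/λ) = arctan(165/30.4) = 1.39 rad.
Time lag = φ / ω = 1.39 / 1.99×10^-7 = 6.97×10^6 s = 80.7 days.

80.7 days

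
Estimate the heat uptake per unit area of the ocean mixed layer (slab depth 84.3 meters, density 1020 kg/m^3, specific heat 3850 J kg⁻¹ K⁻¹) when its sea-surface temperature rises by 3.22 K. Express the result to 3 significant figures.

Areal heat capacity C = ρ c_p D = 1020 × 3850 × 84.3 = 3.31×10^8 J m⁻² K⁻¹.
ΔQ = C ΔT = 3.31×10^8 × 3.22 = 1.07×10^9 J/m².

1.07×10^9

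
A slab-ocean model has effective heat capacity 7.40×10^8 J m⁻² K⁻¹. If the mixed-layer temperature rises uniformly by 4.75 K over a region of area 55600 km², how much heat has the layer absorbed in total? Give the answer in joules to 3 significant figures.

1.95×10^20 J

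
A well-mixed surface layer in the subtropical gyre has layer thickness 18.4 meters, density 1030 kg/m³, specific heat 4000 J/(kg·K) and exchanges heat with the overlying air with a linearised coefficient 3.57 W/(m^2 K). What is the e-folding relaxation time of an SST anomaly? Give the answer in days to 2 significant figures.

250 days

Areal heat capacity C = ρ c_p D = 1030 × 4000 × 18.4 = 7.58×10^7 J/(m^2 K).
Relaxation time τ = C / λ = 7.58×10^7 / 3.57 = 2.12×10^7 s.
In days: 2.12×10^7 s / (86400 s/day) = 246 days.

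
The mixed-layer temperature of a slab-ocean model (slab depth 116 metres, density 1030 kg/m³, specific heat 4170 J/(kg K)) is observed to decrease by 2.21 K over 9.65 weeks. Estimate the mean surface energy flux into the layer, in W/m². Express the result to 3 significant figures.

Areal heat capacity C = ρ c_p D = 1030 × 4170 × 116 = 4.98×10^8 J/(m²·K).
Required heat per unit area: Q = C ΔT = 4.98×10^8 × -2.21 = -1.10×10^9 J/m².
Flux F = Q / Δt = -1.10×10^9 / 5.84×10^6 s = -189 W/m².

-189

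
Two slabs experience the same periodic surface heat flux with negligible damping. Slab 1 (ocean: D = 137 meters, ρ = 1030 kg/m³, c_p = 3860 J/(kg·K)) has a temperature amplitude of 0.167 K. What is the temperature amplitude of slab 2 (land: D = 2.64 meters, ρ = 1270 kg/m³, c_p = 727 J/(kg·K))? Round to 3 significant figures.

C_ocean = 5.45×10^8 J/(m²·K); C_land = 2.44×10^6 J/(m²·K).
A ∝ 1/C ⇒ A_land = A_ocean × C_ocean/C_land = 0.167 × 223 = 37.3 K.

37.3 K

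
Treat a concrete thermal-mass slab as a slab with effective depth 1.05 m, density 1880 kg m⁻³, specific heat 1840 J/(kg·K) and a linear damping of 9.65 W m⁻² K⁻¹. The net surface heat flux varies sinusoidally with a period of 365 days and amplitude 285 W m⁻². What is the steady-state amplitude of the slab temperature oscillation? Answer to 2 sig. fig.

Areal heat capacity C = ρ c_p D = 1880 × 1840 × 1.05 = 3.63×10^6 J/(m^2 K).
Angular frequency ω = 2π / T = 2π / 3.15×10^7 s = 1.99×10^-7 s⁻¹.
√((Cω)² + λ²) = √((0.724)² + 9.65²) = 9.68 W/(m²·K).
Amplitude A = F₀ / √((Cω)²+λ²) = 285 / 9.68 = 29.5 K.

29 K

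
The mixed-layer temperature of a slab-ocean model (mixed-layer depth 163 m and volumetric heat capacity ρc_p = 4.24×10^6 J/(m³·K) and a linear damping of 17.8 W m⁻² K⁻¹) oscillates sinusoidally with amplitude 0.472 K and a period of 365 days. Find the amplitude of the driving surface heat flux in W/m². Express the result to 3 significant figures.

Areal heat capacity C = ρc_p × D = 4.24×10^6 × 163 = 6.91×10^8 J m⁻² K⁻¹.
ω = 2π / 3.15×10^7 s = 1.99×10^-7 s⁻¹.
√((Cω)² + λ²) = √((138)² + 17.8²) = 139 W/(m²·K).
F₀ = A × √((Cω)²+λ²) = 0.472 × 139 = 65.5 W/m².

65.5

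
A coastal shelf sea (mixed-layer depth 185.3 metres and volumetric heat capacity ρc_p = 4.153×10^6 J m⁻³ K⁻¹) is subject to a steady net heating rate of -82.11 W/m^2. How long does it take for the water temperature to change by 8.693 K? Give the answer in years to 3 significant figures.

2.58 years

Areal heat capacity C = ρc_p × D = 4.153×10^6 × 185.3 = 7.70×10^8 J/(m^2 K).
Time required: Δt = C ΔT / F = 7.70×10^8 × -8.693 / -82.11 = 8.15×10^7 s.
In years: 8.15×10^7 s / (3.156×10^7 s/year) = 2.58 years.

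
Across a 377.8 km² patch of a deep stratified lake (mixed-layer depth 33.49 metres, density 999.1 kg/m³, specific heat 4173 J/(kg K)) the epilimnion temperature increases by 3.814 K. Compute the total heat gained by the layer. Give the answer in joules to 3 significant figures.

Areal heat capacity C = ρ c_p D = 999.1 × 4173 × 33.49 = 1.40×10^8 J/(m^2 K).
Heat per unit area: q = C ΔT = 1.40×10^8 × 3.814 = 5.33×10^8 J/m².
Total heat: Q = q × A = 5.33×10^8 × (377.8 × 10⁶ m²) = 2.01×10^17 J.

2.01×10^17 J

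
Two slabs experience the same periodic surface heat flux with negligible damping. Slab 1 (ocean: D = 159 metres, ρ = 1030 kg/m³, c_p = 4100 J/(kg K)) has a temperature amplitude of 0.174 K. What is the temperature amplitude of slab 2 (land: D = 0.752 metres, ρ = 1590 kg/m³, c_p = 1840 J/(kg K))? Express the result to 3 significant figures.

C_ocean = 6.71×10^8 J/(m²·K); C_land = 2.20×10^6 J/(m²·K).
A ∝ 1/C ⇒ A_land = A_ocean × C_ocean/C_land = 0.174 × 305 = 53.1 K.

53.1 K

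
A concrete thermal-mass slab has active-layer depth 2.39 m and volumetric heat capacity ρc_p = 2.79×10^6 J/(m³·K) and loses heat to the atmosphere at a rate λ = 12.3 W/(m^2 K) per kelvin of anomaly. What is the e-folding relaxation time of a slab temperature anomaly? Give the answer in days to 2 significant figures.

6.3 days

Areal heat capacity C = ρc_p × D = 2.79×10^6 × 2.39 = 6.67×10^6 J/(m²·K).
Relaxation time τ = C / λ = 6.67×10^6 / 12.3 = 5.42×10^5 s.
In days: 5.42×10^5 s / (86400 s/day) = 6.27 days.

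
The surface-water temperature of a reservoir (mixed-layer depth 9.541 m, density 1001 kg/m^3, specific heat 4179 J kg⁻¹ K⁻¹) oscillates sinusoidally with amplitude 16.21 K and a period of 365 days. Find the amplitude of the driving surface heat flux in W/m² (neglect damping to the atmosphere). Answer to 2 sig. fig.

130

Areal heat capacity C = ρ c_p D = 1001 × 4179 × 9.541 = 3.99×10^7 J m⁻² K⁻¹.
ω = 2π / 3.15×10^7 s = 1.99×10^-7 s⁻¹.
Cω = 3.99×10^7 × 1.99×10^-7 = 7.95 W/(m²·K).
F₀ = A × Cω = 16.21 × 7.95 = 129 W/m².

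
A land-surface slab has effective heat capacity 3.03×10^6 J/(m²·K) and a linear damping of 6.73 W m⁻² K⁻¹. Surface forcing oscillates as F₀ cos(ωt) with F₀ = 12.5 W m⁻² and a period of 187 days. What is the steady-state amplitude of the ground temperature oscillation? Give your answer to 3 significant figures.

Areal heat capacity C = 3.03×10^6 J/(m²·K) (given).
Angular frequency ω = 2π / T = 2π / 1.62×10^7 s = 3.89×10^-7 s⁻¹.
√((Cω)² + λ²) = √((1.18)² + 6.73²) = 6.83 W/(m²·K).
Amplitude A = F₀ / √((Cω)²+λ²) = 12.5 / 6.83 = 1.83 K.

1.83 K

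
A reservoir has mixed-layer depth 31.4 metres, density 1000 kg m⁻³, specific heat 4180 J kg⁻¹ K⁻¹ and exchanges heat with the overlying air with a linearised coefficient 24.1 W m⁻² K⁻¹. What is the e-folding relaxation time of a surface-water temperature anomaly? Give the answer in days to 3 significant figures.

Areal heat capacity C = ρ c_p D = 1000 × 4180 × 31.4 = 1.31×10^8 J/(m²·K).
Relaxation time τ = C / λ = 1.31×10^8 / 24.1 = 5.45×10^6 s.
In days: 5.45×10^6 s / (86400 s/day) = 63.0 days.

63.0 days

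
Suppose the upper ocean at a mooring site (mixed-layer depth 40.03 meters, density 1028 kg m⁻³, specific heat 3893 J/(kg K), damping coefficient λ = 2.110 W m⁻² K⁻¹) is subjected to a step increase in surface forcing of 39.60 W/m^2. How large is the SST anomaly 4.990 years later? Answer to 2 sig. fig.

Areal heat capacity C = ρ c_p D = 1028 × 3893 × 40.03 = 1.60×10^8 J/(m²·K).
τ = C / λ = 1.60×10^8 / 2.110 = 7.59×10^7 s.
Equilibrium anomaly ΔT_eq = F / λ = 39.60 / 2.110 = 18.8 K.
t = 4.990 years = 1.57×10^8 s, so t/τ = 2.07.
ΔT(t) = ΔT_eq (1 − e^(−t/τ)) = 18.8 × (1 − e^−2.07) = 16.4 K.

16 K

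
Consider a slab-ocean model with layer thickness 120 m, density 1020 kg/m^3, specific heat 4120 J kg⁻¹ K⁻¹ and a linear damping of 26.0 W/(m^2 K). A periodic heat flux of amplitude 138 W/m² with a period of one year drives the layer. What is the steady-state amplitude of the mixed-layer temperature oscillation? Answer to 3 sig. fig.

Areal heat capacity C = ρ c_p D = 1020 × 4120 × 120 = 5.04×10^8 J/(m²·K).
Angular frequency ω = 2π / T = 2π / 3.15×10^7 s = 1.99×10^-7 s⁻¹.
√((Cω)² + λ²) = √((100)² + 26.0²) = 104 W/(m²·K).
Amplitude A = F₀ / √((Cω)²+λ²) = 138 / 104 = 1.33 K.

1.33 K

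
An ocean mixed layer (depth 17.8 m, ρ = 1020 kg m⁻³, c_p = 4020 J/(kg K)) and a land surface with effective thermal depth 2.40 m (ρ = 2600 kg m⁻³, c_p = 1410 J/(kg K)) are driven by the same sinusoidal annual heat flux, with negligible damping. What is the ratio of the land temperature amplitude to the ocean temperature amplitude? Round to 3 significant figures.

C_ocean = 1020 × 4020 × 17.8 = 7.30×10^7 J/(m²·K).
C_land = 2600 × 1410 × 2.40 = 8.80×10^6 J/(m²·K).
Undamped amplitude ∝ 1/C, so A_land/A_ocean = C_ocean/C_land = 8.30.

8.30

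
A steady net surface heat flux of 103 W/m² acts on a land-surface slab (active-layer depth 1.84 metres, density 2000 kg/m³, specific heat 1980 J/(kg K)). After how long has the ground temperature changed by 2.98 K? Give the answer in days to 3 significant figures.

Areal heat capacity C = ρ c_p D = 2000 × 1980 × 1.84 = 7.29×10^6 J/(m^2 K).
Time required: Δt = C ΔT / F = 7.29×10^6 × 2.98 / 103 = 2.11×10^5 s.
In days: 2.11×10^5 s / (86400 s/day) = 2.44 days.

2.44 days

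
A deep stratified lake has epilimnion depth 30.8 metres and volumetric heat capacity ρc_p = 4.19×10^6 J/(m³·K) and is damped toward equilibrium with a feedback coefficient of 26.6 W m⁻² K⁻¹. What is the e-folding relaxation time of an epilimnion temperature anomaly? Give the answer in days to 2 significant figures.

56 days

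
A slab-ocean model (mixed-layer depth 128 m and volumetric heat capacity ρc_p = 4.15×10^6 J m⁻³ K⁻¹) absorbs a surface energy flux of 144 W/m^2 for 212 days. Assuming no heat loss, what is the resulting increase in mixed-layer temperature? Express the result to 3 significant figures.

Areal heat capacity C = ρc_p × D = 4.15×10^6 × 128 = 5.31×10^8 J/(m²·K).
Net heat input Q = F Δt = 144 × (212 days × 86400 s/day) = 2.64×10^9 J/m².
ΔT = Q / C = 2.64×10^9 / 5.31×10^8 = 4.97 K.

4.97 K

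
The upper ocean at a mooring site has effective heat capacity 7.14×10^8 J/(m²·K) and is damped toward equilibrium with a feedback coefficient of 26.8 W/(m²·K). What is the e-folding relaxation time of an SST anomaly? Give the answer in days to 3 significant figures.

Areal heat capacity C = 7.14×10^8 J/(m²·K) (given).
Relaxation time τ = C / λ = 7.14×10^8 / 26.8 = 2.66×10^7 s.
In days: 2.66×10^7 s / (86400 s/day) = 308 days.

308 days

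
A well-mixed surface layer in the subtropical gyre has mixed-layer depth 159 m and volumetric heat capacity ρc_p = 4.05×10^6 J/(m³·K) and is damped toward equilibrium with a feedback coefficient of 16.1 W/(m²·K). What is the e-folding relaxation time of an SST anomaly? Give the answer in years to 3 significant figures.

1.27 years

Areal heat capacity C = ρc_p × D = 4.05×10^6 × 159 = 6.44×10^8 J/(m²·K).
Relaxation time τ = C / λ = 6.44×10^8 / 16.1 = 4.00×10^7 s.
In years: 4.00×10^7 s / (3.156×10^7 s/year) = 1.27 years.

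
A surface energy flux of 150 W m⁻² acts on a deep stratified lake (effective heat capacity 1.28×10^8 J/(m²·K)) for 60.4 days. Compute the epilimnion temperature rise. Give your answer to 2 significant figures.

Areal heat capacity C = 1.28×10^8 J/(m²·K) (given).
Net heat input Q = F Δt = 150 × (60.4 days × 86400 s/day) = 7.83×10^8 J/m².
ΔT = Q / C = 7.83×10^8 / 1.28×10^8 = 6.12 K.

6.1 K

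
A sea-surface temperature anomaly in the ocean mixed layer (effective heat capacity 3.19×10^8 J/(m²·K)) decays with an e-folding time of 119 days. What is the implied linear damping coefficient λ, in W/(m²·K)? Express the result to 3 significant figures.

Areal heat capacity C = 3.19×10^8 J/(m²·K) (given).
τ = 119 days = 1.03×10^7 s.
λ = C / τ = 3.19×10^8 / 1.03×10^7 = 31.0 W/(m²·K).

31.0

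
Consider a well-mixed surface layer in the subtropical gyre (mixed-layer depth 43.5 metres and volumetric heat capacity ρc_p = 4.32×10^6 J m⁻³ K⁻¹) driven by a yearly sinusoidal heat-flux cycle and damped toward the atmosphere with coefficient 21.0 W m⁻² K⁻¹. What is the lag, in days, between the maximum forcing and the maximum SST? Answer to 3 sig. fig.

61.6 days

Areal heat capacity C = ρc_p × D = 4.32×10^6 × 43.5 = 1.88×10^8 J/(m²·K).
ω = 2π / 3.15×10^7 s = 1.99×10^-7 s⁻¹.
Phase lag φ = arctan(Cω/λ) = arctan(37.4/21.0) = 1.06 rad.
Time lag = φ / ω = 1.06 / 1.99×10^-7 = 5.32×10^6 s = 61.6 days.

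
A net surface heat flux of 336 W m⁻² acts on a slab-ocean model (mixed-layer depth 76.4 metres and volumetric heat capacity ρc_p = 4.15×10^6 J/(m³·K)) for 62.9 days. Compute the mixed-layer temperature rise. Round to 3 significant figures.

5.76 K

Areal heat capacity C = ρc_p × D = 4.15×10^6 × 76.4 = 3.17×10^8 J m⁻² K⁻¹.
Net heat input Q = F Δt = 336 × (62.9 days × 86400 s/day) = 1.83×10^9 J/m².
ΔT = Q / C = 1.83×10^9 / 3.17×10^8 = 5.76 K.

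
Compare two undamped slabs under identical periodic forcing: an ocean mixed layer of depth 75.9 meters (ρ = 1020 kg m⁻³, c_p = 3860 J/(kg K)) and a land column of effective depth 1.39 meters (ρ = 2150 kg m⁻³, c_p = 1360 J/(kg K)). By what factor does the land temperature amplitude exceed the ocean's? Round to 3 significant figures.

C_ocean = 1020 × 3860 × 75.9 = 2.99×10^8 J/(m²·K).
C_land = 2150 × 1360 × 1.39 = 4.06×10^6 J/(m²·K).
Undamped amplitude ∝ 1/C, so A_land/A_ocean = C_ocean/C_land = 73.5.

73.5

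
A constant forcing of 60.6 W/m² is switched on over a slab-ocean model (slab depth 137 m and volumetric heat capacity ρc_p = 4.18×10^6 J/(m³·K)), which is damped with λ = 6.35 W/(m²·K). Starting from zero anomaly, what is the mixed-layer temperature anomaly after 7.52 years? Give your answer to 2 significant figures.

Areal heat capacity C = ρc_p × D = 4.18×10^6 × 137 = 5.73×10^8 J/(m^2 K).
τ = C / λ = 5.73×10^8 / 6.35 = 9.02×10^7 s.
Equilibrium anomaly ΔT_eq = F / λ = 60.6 / 6.35 = 9.54 K.
t = 7.52 years = 2.37×10^8 s, so t/τ = 2.63.
ΔT(t) = ΔT_eq (1 − e^(−t/τ)) = 9.54 × (1 − e^−2.63) = 8.86 K.

8.9 K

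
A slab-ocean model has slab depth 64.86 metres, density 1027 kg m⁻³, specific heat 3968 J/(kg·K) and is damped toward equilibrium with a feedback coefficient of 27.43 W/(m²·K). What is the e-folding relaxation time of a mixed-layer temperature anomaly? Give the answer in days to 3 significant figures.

112 days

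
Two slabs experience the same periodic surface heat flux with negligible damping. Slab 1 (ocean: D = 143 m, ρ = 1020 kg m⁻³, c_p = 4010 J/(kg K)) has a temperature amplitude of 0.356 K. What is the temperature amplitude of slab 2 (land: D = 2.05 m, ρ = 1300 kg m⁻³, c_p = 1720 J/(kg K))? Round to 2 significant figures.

C_ocean = 5.85×10^8 J/(m²·K); C_land = 4.58×10^6 J/(m²·K).
A ∝ 1/C ⇒ A_land = A_ocean × C_ocean/C_land = 0.356 × 128 = 45.4 K.

45 K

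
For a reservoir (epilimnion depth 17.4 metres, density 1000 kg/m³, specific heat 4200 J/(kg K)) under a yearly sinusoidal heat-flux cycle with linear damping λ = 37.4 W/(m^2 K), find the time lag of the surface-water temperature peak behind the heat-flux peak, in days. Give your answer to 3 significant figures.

21.6 days

Areal heat capacity C = ρ c_p D = 1000 × 4200 × 17.4 = 7.31×10^7 J m⁻² K⁻¹.
ω = 2π / 3.15×10^7 s = 1.99×10^-7 s⁻¹.
Phase lag φ = arctan(Cω/λ) = arctan(14.6/37.4) = 0.371 rad.
Time lag = φ / ω = 0.371 / 1.99×10^-7 = 1.86×10^6 s = 21.6 days.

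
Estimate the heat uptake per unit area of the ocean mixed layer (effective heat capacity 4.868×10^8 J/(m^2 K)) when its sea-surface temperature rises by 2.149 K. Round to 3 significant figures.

1.05×10^9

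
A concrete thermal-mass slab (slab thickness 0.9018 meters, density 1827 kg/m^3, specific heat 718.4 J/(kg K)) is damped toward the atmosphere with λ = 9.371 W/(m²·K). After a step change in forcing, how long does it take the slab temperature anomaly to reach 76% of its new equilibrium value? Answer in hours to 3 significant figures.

50.1 hours

Areal heat capacity C = ρ c_p D = 1827 × 718.4 × 0.9018 = 1.18×10^6 J/(m^2 K).
τ = C / λ = 1.18×10^6 / 9.371 = 1.26×10^5 s.
Fraction reached: 1 − e^(−t/τ) = 0.76 ⇒ t = −τ ln(1 − 0.76) = τ × 1.43.
t = 1.80×10^5 s = 50.1 hours.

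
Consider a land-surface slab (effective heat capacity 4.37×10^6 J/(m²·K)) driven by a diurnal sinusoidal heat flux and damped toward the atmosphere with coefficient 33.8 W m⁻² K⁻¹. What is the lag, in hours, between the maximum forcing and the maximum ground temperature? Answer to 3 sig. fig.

5.60 hours

Areal heat capacity C = 4.37×10^6 J/(m²·K) (given).
ω = 2π / 86400 s = 7.27×10^-5 s⁻¹.
Phase lag φ = arctan(Cω/λ) = arctan(318/33.8) = 1.46 rad.
Time lag = φ / ω = 1.46 / 7.27×10^-5 = 20100 s = 5.60 hours.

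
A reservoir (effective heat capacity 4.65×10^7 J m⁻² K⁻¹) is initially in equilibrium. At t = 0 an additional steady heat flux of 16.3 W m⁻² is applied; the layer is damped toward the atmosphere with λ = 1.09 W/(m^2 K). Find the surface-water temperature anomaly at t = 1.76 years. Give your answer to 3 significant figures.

10.9 K

Areal heat capacity C = 4.65×10^7 J m⁻² K⁻¹ (given).
τ = C / λ = 4.65×10^7 / 1.09 = 4.27×10^7 s.
Equilibrium anomaly ΔT_eq = F / λ = 16.3 / 1.09 = 15.0 K.
t = 1.76 years = 5.55×10^7 s, so t/τ = 1.30.
ΔT(t) = ΔT_eq (1 − e^(−t/τ)) = 15.0 × (1 − e^−1.30) = 10.9 K.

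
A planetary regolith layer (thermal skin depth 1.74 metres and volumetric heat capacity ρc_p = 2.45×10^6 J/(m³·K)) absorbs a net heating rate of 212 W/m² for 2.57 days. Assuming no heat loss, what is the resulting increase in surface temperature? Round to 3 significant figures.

Areal heat capacity C = ρc_p × D = 2.45×10^6 × 1.74 = 4.26×10^6 J/(m^2 K).
Net heat input Q = F Δt = 212 × (2.57 days × 86400 s/day) = 4.71×10^7 J/m².
ΔT = Q / C = 4.71×10^7 / 4.26×10^6 = 11.0 K.

11.0 K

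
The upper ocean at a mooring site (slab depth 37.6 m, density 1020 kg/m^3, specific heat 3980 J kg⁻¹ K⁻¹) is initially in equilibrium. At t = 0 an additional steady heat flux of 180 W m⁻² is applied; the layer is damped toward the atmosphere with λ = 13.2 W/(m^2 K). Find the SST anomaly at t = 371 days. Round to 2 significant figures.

Areal heat capacity C = ρ c_p D = 1020 × 3980 × 37.6 = 1.53×10^8 J/(m²·K).
τ = C / λ = 1.53×10^8 / 13.2 = 1.16×10^7 s.
Equilibrium anomaly ΔT_eq = F / λ = 180 / 13.2 = 13.6 K.
t = 371 days = 3.21×10^7 s, so t/τ = 2.77.
ΔT(t) = ΔT_eq (1 − e^(−t/τ)) = 13.6 × (1 − e^−2.77) = 12.8 K.

13 K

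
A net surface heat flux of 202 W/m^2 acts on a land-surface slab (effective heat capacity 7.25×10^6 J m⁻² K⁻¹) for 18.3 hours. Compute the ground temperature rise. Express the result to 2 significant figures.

Areal heat capacity C = 7.25×10^6 J m⁻² K⁻¹ (given).
Net heat input Q = F Δt = 202 × (18.3 hours × 3600 s/hour) = 1.33×10^7 J/m².
ΔT = Q / C = 1.33×10^7 / 7.25×10^6 = 1.84 K.

1.8 K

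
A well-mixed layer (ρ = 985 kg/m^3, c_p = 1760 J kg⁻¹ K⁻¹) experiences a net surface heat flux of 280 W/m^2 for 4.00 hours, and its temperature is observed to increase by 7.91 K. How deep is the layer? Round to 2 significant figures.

0.29 m

Heat input Q = F Δt = 280 × 14400 s = 4.03×10^6 J/m².
Required areal heat capacity C = Q / ΔT = 5.10×10^5 J/(m²·K).
Depth D = C / (ρ c_p) = 5.10×10^5 / (985 × 1760) = 0.294 m.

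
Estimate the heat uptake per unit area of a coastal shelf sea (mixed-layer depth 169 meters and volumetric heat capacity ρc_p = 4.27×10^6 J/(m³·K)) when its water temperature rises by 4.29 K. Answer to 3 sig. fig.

3.10×10^9

Areal heat capacity C = ρc_p × D = 4.27×10^6 × 169 = 7.22×10^8 J/(m²·K).
ΔQ = C ΔT = 7.22×10^8 × 4.29 = 3.10×10^9 J/m².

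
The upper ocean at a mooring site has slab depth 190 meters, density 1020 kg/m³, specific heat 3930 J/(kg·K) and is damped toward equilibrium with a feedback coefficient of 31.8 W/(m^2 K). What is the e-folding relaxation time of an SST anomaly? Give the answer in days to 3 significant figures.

277 days

Areal heat capacity C = ρ c_p D = 1020 × 3930 × 190 = 7.62×10^8 J/(m²·K).
Relaxation time τ = C / λ = 7.62×10^8 / 31.8 = 2.40×10^7 s.
In days: 2.40×10^7 s / (86400 s/day) = 277 days.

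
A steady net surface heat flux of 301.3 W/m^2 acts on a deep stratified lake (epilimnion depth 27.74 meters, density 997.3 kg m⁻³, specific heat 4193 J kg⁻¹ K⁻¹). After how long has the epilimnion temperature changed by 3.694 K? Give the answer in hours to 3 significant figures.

395 hours

Areal heat capacity C = ρ c_p D = 997.3 × 4193 × 27.74 = 1.16×10^8 J m⁻² K⁻¹.
Time required: Δt = C ΔT / F = 1.16×10^8 × 3.694 / 301.3 = 1.42×10^6 s.
In hours: 1.42×10^6 s / (3600 s/hour) = 395 hours.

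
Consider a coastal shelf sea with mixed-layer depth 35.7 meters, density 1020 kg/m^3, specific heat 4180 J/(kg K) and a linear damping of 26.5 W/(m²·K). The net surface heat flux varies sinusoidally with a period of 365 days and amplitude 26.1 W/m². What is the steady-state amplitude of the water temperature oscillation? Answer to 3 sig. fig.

Areal heat capacity C = ρ c_p D = 1020 × 4180 × 35.7 = 1.52×10^8 J/(m²·K).
Angular frequency ω = 2π / T = 2π / 3.15×10^7 s = 1.99×10^-7 s⁻¹.
√((Cω)² + λ²) = √((30.3)² + 26.5²) = 40.3 W/(m²·K).
Amplitude A = F₀ / √((Cω)²+λ²) = 26.1 / 40.3 = 0.648 K.

0.648 K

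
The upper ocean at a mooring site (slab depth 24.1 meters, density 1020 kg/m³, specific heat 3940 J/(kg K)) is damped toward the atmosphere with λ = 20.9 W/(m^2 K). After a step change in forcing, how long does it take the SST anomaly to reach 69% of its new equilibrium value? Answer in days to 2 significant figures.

Areal heat capacity C = ρ c_p D = 1020 × 3940 × 24.1 = 9.69×10^7 J/(m²·K).
τ = C / λ = 9.69×10^7 / 20.9 = 4.63×10^6 s.
Fraction reached: 1 − e^(−t/τ) = 0.69 ⇒ t = −τ ln(1 − 0.69) = τ × 1.17.
t = 5.43×10^6 s = 62.8 days.

63 days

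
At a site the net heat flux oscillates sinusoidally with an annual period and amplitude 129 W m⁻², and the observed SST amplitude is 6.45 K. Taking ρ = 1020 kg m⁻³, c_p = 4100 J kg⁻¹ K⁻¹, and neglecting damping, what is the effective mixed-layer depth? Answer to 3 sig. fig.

ω = 2π / 3.15×10^7 s = 1.99×10^-7 s⁻¹.
Required C = F₀ / (A ω) = 129 / (6.45 × 1.99×10^-7) = 1.00×10^8 J/(m²·K).
D = C / (ρ c_p) = 1.00×10^8 / (1020 × 4100) = 24.0 m.

24.0 m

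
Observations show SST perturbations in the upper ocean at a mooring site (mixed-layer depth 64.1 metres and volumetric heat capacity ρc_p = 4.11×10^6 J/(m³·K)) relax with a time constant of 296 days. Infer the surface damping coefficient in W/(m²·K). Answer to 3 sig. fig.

Areal heat capacity C = ρc_p × D = 4.11×10^6 × 64.1 = 2.63×10^8 J/(m²·K).
τ = 296 days = 2.56×10^7 s.
λ = C / τ = 2.63×10^8 / 2.56×10^7 = 10.3 W/(m²·K).

10.3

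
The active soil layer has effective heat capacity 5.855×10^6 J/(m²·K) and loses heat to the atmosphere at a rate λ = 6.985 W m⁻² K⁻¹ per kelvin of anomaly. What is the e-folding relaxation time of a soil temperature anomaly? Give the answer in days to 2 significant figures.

9.7 days

Areal heat capacity C = 5.855×10^6 J/(m²·K) (given).
Relaxation time τ = C / λ = 5.86×10^6 / 6.985 = 8.38×10^5 s.
In days: 8.38×10^5 s / (86400 s/day) = 9.70 days.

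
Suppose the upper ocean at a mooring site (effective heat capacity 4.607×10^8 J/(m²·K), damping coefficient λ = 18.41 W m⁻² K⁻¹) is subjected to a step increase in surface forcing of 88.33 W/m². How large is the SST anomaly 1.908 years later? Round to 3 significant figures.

Areal heat capacity C = 4.607×10^8 J/(m²·K) (given).
τ = C / λ = 4.61×10^8 / 18.41 = 2.50×10^7 s.
Equilibrium anomaly ΔT_eq = F / λ = 88.33 / 18.41 = 4.80 K.
t = 1.908 years = 6.02×10^7 s, so t/τ = 2.41.
ΔT(t) = ΔT_eq (1 − e^(−t/τ)) = 4.80 × (1 − e^−2.41) = 4.37 K.

4.37 K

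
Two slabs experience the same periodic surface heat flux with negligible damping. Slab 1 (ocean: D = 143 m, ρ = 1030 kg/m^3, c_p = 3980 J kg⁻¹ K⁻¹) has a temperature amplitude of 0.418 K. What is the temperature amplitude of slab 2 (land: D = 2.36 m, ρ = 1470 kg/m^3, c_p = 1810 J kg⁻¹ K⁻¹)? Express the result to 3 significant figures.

C_ocean = 5.86×10^8 J/(m²·K); C_land = 6.28×10^6 J/(m²·K).
A ∝ 1/C ⇒ A_land = A_ocean × C_ocean/C_land = 0.418 × 93.4 = 39.0 K.

39.0 K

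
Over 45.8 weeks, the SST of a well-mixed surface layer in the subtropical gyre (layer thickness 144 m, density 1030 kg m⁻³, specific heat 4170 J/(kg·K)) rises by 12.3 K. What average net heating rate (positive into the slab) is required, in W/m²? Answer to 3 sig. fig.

Areal heat capacity C = ρ c_p D = 1030 × 4170 × 144 = 6.18×10^8 J/(m^2 K).
Required heat per unit area: Q = C ΔT = 6.18×10^8 × 12.3 = 7.61×10^9 J/m².
Flux F = Q / Δt = 7.61×10^9 / 2.77×10^7 s = 275 W/m².

275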